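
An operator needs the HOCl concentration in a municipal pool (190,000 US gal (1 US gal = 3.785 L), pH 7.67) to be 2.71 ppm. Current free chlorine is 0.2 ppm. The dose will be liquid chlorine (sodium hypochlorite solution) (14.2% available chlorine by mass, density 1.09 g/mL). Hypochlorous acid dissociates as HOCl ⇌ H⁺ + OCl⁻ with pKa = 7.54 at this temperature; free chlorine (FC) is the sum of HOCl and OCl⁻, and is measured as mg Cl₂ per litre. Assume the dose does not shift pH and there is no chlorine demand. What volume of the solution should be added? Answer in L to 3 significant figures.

Volume: 190,000 US gal × 3.785 L/gal = 719,150 L.
[OCl⁻]/[HOCl] = 10^(pH − pKa) = 10^(7.67 − 7.54) = 1.349; fraction as HOCl = 1/(1 + 1.349) = 0.4257.
Free chlorine required for 2.71 ppm HOCl: 2.71 / 0.4257 = 6.366 ppm.
FC to add: 6.366 − 0.2 = 6.166 mg/L as Cl₂.
Cl₂ equivalent: 6.166 mg/L × 719,150 L = 4434 g.
Product at 14.2% available Cl: 4434 / 0.142 = 31,230 g.
Volume: 31,230 g ÷ 1.09 g/mL = 28,650 mL.

28.6 L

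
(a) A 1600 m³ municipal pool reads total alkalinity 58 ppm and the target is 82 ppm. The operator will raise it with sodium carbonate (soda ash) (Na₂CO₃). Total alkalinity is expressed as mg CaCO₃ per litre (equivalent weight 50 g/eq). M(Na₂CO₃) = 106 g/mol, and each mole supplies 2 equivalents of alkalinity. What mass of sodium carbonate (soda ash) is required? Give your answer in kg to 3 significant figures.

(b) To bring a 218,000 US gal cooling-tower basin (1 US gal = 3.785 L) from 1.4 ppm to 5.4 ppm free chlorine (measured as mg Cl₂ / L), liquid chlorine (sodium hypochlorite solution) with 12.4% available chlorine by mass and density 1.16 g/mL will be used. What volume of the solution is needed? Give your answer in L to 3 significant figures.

(a) Volume: 1600 m³ = 1,600,000 L.
(a) Alkalinity to add: (82 − 58) = 24 mg/L as CaCO₃ × 1,600,000 L = 38,400 g as CaCO₃.
(a) Equivalents: 38,400 g ÷ 50 g/eq = 768 eq.
(a) Each mole of Na₂CO₃ supplies 2 eq, so 768 / 2 = 384 mol.
(a) Mass: 384 mol × 106 g/mol = 40,700 g.

(b) Volume: 218,000 US gal × 3.785 L/gal = 825,130 L.
(b) Chlorine deficit: 5.4 − 1.4 = 4 ppm = 4 mg/L as Cl₂.
(b) Cl₂ equivalent needed: 4 mg/L × 825,130 L = 3,301,000 mg = 3301 g.
(b) Product at 12.4% available chlorine: 3301 / 0.124 = 26,620 g.
(b) Volume at density 1.16 g/mL: 26,620 g ÷ 1.16 g/mL = 22,950 mL.

(a) 40.7 kg; (b) 22.9 L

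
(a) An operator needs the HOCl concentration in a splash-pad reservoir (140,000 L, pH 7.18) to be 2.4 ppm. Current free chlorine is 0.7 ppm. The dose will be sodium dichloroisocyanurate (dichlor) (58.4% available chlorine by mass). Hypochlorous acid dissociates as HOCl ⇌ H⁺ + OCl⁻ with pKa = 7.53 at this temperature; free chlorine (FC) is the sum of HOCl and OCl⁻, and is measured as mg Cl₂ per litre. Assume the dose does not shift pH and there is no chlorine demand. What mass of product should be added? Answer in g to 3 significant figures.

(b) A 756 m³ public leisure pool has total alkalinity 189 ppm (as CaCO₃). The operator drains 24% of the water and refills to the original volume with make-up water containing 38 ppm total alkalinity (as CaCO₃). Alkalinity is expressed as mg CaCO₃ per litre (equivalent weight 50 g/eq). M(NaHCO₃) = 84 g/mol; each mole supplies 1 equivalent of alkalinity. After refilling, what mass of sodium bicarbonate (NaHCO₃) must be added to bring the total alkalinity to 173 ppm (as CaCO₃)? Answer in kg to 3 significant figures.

(a) 665 g; (b) 25.7 kg

(a) [OCl⁻]/[HOCl] = 10^(pH − pKa) = 10^(7.18 − 7.53) = 0.4467; fraction as HOCl = 1/(1 + 0.4467) = 0.6912.
(a) Free chlorine required for 2.4 ppm HOCl: 2.4 / 0.6912 = 3.472 ppm.
(a) FC to add: 3.472 − 0.7 = 2.772 mg/L as Cl₂.
(a) Cl₂ equivalent: 2.772 mg/L × 140,000 L = 388.1 g.
(a) Product at 58.4% available Cl: 388.1 / 0.584 = 664.5 g.

(b) Volume: 756 m³ = 756,000 L.
(b) After draining 24% and refilling: 189 × 0.76 + 38 × 0.24 = 152.76 ppm.
(b) Deficit to target: 173 − 152.76 = 20.24 mg/L.
(b) As CaCO₃: 20.24 mg/L × 756,000 L = 15,300 g; ÷ 50 g/eq ÷ 1 = 306 mol NaHCO₃.
(b) Mass: 306 × 84 = 25,710 g.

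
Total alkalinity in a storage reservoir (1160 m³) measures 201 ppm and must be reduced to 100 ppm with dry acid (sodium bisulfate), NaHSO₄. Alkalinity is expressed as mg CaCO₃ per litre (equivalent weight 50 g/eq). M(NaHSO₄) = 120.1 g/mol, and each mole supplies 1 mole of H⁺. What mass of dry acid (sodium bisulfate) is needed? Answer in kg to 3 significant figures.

281 kg

Volume: 1160 m³ = 1,160,000 L.
Alkalinity to neutralize: (201 − 100) = 101 mg/L as CaCO₃ × 1,160,000 L = 117,200 g as CaCO₃.
Equivalents of H⁺ required: 117,200 ÷ 50 g/eq = 2343 eq = 2343 mol NaHSO₄.
Mass of NaHSO₄: 2343 × 120.1 = 281,400 g.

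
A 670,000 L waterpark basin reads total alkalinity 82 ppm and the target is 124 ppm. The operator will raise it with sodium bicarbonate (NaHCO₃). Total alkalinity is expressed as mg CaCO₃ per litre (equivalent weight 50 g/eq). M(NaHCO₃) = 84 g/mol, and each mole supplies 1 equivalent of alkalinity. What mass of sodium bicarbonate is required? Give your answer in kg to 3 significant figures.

47.3 kg

Alkalinity to add: (124 − 82) = 42 mg/L as CaCO₃ × 670,000 L = 28,140 g as CaCO₃.
Equivalents: 28,140 g ÷ 50 g/eq = 562.8 eq.
NaHCO₃ supplies 1 eq per mole → 562.8 mol.
Mass: 562.8 mol × 84 g/mol = 47,280 g.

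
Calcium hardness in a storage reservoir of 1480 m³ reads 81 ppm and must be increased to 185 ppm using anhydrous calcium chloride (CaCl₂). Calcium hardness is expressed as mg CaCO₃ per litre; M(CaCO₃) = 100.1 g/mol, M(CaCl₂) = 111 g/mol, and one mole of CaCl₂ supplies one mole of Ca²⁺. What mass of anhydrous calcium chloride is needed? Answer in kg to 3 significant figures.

Volume: 1480 m³ = 1,480,000 L.
Hardness to add: (185 − 81) = 104 mg/L as CaCO₃ × 1,480,000 L = 153,900 g as CaCO₃.
Moles of Ca²⁺ (1 mol Ca²⁺ ≡ 1 mol CaCO₃): 153,900 / 100.1 g/mol = 1538 mol.
Mass of CaCl₂: 1538 × 111 = 170,700 g.

171 kg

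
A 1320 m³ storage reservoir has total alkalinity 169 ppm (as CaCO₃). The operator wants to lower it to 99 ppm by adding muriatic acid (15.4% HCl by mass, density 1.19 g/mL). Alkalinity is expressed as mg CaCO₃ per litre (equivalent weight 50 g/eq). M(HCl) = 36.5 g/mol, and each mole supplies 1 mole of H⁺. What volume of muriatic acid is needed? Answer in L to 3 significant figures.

368 L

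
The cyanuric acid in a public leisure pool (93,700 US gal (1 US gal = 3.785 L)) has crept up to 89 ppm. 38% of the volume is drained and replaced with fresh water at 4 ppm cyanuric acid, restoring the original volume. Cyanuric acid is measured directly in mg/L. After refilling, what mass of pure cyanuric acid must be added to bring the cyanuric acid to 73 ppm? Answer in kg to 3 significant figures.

Volume: 93,700 US gal × 3.785 L/gal = 354,654 L.
After draining 38% and refilling: 89 × 0.62 + 4 × 0.38 = 56.7 ppm.
Deficit to target: 73 − 56.7 = 16.3 mg/L.
Mass: 16.3 mg/L × 354,654 L = 5781 g cyanuric acid.

5.78 kg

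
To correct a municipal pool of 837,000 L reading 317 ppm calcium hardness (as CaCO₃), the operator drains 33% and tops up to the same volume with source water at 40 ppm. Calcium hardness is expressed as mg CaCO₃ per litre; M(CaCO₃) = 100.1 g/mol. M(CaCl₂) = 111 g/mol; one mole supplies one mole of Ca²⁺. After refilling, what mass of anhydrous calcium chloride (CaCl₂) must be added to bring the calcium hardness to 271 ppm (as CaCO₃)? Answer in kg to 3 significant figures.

42.1 kg

After draining 33% and refilling: 317 × 0.67 + 40 × 0.33 = 225.59 ppm.
Deficit to target: 271 − 225.59 = 45.41 mg/L.
As CaCO₃: 45.41 mg/L × 837,000 L = 38,010 g; ÷ 100.1 = 379.7 mol Ca²⁺.
Mass: 379.7 × 111 = 42,150 g.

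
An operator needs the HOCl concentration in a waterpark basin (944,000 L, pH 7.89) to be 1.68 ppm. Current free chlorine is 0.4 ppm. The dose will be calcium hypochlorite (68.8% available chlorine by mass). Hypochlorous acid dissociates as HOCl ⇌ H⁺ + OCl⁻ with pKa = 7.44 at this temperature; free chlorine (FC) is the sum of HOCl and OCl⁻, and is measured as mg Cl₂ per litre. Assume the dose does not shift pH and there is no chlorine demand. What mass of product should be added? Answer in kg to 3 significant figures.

8.25 kg

[OCl⁻]/[HOCl] = 10^(pH − pKa) = 10^(7.89 − 7.44) = 2.818; fraction as HOCl = 1/(1 + 2.818) = 0.2619.
Free chlorine required for 1.68 ppm HOCl: 1.68 / 0.2619 = 6.415 ppm.
FC to add: 6.415 − 0.4 = 6.015 mg/L as Cl₂.
Cl₂ equivalent: 6.015 mg/L × 944,000 L = 5678 g.
Product at 68.8% available Cl: 5678 / 0.688 = 8253 g.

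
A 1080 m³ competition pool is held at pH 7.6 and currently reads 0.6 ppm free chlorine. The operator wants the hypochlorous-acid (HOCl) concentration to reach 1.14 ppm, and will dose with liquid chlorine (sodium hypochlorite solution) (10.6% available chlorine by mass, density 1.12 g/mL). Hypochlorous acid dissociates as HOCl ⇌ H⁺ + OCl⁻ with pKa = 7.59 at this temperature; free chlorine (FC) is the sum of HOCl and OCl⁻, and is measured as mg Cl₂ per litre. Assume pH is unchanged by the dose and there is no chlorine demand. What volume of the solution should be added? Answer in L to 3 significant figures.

Volume: 1080 m³ = 1,080,000 L.
[OCl⁻]/[HOCl] = 10^(pH − pKa) = 10^(7.6 − 7.59) = 1.023; fraction as HOCl = 1/(1 + 1.023) = 0.4942.
Free chlorine required for 1.14 ppm HOCl: 1.14 / 0.4942 = 2.307 ppm.
FC to add: 2.307 − 0.6 = 1.707 mg/L as Cl₂.
Cl₂ equivalent: 1.707 mg/L × 1,080,000 L = 1843 g.
Product at 10.6% available Cl: 1843 / 0.106 = 17,390 g.
Volume: 17,390 g ÷ 1.12 g/mL = 15,520 mL.

15.5 L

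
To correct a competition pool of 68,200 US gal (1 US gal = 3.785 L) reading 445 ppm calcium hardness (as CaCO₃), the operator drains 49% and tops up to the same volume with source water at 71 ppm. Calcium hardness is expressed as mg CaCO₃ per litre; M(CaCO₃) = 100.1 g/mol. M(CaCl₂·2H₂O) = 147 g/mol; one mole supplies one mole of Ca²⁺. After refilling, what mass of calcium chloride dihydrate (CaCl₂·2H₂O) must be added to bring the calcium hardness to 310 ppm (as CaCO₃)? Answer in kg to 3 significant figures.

18.3 kg

Volume: 68,200 US gal × 3.785 L/gal = 258,137 L.
After draining 49% and refilling: 445 × 0.51 + 71 × 0.49 = 261.74 ppm.
Deficit to target: 310 − 261.74 = 48.26 mg/L.
As CaCO₃: 48.26 mg/L × 258,137 L = 12,460 g; ÷ 100.1 = 124.5 mol Ca²⁺.
Mass: 124.5 × 147 = 18,290 g.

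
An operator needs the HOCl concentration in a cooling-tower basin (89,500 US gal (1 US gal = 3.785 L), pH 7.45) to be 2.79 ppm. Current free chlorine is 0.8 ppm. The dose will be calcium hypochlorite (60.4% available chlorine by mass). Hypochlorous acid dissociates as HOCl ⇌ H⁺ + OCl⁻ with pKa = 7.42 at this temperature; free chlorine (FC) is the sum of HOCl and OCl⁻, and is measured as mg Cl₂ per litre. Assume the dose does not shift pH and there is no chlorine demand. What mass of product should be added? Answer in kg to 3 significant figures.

2.79 kg

Volume: 89,500 US gal × 3.785 L/gal = 338,758 L.
[OCl⁻]/[HOCl] = 10^(pH − pKa) = 10^(7.45 − 7.42) = 1.072; fraction as HOCl = 1/(1 + 1.072) = 0.4827.
Free chlorine required for 2.79 ppm HOCl: 2.79 / 0.4827 = 5.78 ppm.
FC to add: 5.78 − 0.8 = 4.98 mg/L as Cl₂.
Cl₂ equivalent: 4.98 mg/L × 338,758 L = 1687 g.
Product at 60.4% available Cl: 1687 / 0.604 = 2793 g.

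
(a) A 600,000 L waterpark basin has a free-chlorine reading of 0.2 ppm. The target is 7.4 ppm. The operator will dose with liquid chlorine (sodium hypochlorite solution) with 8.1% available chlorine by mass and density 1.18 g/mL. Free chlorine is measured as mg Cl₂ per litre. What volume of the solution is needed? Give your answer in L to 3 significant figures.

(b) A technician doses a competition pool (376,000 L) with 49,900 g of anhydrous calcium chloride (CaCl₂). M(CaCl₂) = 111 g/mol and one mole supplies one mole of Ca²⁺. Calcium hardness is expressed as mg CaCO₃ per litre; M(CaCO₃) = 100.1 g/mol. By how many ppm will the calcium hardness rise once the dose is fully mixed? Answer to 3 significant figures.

(a) 45.2 L; (b) 120 ppm

(a) Chlorine deficit: 7.4 − 0.2 = 7.2 ppm = 7.2 mg/L as Cl₂.
(a) Cl₂ equivalent needed: 7.2 mg/L × 600,000 L = 4,320,000 mg = 4320 g.
(a) Product at 8.1% available chlorine: 4320 / 0.081 = 53,330 g.
(a) Volume at density 1.18 g/mL: 53,330 g ÷ 1.18 g/mL = 45,200 mL.

(b) Moles of Ca²⁺: 49,900 g ÷ 111 g/mol = 449.5 mol.
(b) As CaCO₃: 449.5 mol × 100.1 g/mol = 45,000 g.
(b) Rise: 45,000 g / 376,000 L × 1000 = 119.7 mg/L.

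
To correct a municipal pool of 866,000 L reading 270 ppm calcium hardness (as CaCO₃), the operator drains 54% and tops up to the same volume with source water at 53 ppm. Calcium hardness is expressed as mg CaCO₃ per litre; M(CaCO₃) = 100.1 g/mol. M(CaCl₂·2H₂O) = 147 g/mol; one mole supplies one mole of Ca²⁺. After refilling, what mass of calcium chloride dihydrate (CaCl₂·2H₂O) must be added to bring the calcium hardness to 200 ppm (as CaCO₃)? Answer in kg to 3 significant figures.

After draining 54% and refilling: 270 × 0.46 + 53 × 0.54 = 152.82 ppm.
Deficit to target: 200 − 152.82 = 47.18 mg/L.
As CaCO₃: 47.18 mg/L × 866,000 L = 40,860 g; ÷ 100.1 = 408.2 mol Ca²⁺.
Mass: 408.2 × 147 = 60,000 g.

60.0 kg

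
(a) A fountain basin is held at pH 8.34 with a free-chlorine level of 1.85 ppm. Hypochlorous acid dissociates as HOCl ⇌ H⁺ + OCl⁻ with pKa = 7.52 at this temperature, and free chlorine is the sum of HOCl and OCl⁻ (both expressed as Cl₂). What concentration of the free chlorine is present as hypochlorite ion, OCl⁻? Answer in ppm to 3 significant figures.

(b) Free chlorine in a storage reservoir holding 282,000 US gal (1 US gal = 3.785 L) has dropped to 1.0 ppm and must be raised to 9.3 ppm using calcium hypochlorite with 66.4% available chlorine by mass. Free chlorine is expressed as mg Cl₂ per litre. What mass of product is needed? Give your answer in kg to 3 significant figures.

(a) [OCl⁻]/[HOCl] = 10^(pH − pKa) = 10^(8.34 − 7.52) = 10^0.82 = 6.607.
(a) Fraction as HOCl = 1 / (1 + 6.607) = 0.1315.
(a) OCl⁻ = (1 − 0.1315) × 1.85 ppm = 1.607 ppm.

(b) Volume: 282,000 US gal × 3.785 L/gal = 1,067,370 L.
(b) Chlorine deficit: 9.3 − 1.0 = 8.3 ppm = 8.3 mg/L as Cl₂.
(b) Cl₂ equivalent needed: 8.3 mg/L × 1,067,370 L = 8,859,000 mg = 8859 g.
(b) Product at 66.4% available chlorine: 8859 / 0.664 = 13,340 g.

(a) 1.61 ppm; (b) 13.3 kg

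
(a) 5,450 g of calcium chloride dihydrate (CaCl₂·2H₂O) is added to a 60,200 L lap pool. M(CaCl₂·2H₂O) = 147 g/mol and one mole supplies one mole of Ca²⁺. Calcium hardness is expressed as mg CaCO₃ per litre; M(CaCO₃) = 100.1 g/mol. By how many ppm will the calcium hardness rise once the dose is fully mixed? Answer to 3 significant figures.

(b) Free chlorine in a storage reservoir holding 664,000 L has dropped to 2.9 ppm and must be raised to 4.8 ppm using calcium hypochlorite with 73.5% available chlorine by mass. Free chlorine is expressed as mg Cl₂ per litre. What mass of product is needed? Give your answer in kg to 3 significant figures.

(a) Moles of Ca²⁺: 5,450 g ÷ 147 g/mol = 37.07 mol.
(a) As CaCO₃: 37.07 mol × 100.1 g/mol = 3711 g.
(a) Rise: 3711 g / 60,200 L × 1000 = 61.65 mg/L.

(b) Chlorine deficit: 4.8 − 2.9 = 1.9 ppm = 1.9 mg/L as Cl₂.
(b) Cl₂ equivalent needed: 1.9 mg/L × 664,000 L = 1,262,000 mg = 1262 g.
(b) Product at 73.5% available chlorine: 1262 / 0.735 = 1716 g.

(a) 61.6 ppm; (b) 1.72 kg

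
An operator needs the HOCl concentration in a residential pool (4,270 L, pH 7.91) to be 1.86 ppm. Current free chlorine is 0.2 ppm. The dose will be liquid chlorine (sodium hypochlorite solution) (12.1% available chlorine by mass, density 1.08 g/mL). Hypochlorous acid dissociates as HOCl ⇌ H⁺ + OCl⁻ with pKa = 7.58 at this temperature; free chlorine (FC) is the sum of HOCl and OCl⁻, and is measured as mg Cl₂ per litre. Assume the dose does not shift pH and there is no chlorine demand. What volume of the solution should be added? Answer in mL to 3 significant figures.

184 mL

[OCl⁻]/[HOCl] = 10^(pH − pKa) = 10^(7.91 − 7.58) = 2.138; fraction as HOCl = 1/(1 + 2.138) = 0.3187.
Free chlorine required for 1.86 ppm HOCl: 1.86 / 0.3187 = 5.837 ppm.
FC to add: 5.837 − 0.2 = 5.637 mg/L as Cl₂.
Cl₂ equivalent: 5.637 mg/L × 4,270 L = 24.07 g.
Product at 12.1% available Cl: 24.07 / 0.121 = 198.9 g.
Volume: 198.9 g ÷ 1.08 g/mL = 184.2 mL.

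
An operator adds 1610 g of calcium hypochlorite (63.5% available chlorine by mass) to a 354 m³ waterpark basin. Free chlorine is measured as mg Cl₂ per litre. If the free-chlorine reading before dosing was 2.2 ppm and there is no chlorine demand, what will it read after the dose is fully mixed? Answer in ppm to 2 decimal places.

5.09 ppm

Volume: 354 m³ = 354,000 L.
Available chlorine delivered: 1610 g × 0.635 = 1022 g as Cl₂.
Concentration rise: 1022 g / 354,000 L = 2.888 mg/L = 2.89 ppm.
Final FC: 2.2 + 2.89 = 5.09 ppm.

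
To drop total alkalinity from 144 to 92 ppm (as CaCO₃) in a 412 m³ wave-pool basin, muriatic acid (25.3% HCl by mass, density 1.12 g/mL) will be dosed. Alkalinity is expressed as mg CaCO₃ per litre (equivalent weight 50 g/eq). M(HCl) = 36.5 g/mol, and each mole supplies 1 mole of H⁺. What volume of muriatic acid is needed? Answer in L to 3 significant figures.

55.2 L

Volume: 412 m³ = 412,000 L.
Alkalinity to neutralize: (144 − 92) = 52 mg/L as CaCO₃ × 412,000 L = 21,420 g as CaCO₃.
Equivalents of H⁺ required: 21,420 ÷ 50 g/eq = 428.5 eq = 428.5 mol HCl.
Mass of HCl: 428.5 × 36.5 = 15,640 g.
Mass of 25.3% solution: 15,640 / 0.253 = 61,820 g.
Volume: 61,820 g ÷ 1.12 g/mL = 55,190 mL.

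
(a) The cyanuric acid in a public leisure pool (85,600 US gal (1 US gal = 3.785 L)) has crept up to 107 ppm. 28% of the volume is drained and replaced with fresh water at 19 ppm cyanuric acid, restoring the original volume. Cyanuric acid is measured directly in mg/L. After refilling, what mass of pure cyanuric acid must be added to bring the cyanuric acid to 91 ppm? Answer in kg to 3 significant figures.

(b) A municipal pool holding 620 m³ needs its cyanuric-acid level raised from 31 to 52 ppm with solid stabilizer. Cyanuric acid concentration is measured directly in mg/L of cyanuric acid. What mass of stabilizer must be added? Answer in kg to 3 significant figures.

(a) 2.80 kg; (b) 13.0 kg

(a) Volume: 85,600 US gal × 3.785 L/gal = 323,996 L.
(a) After draining 28% and refilling: 107 × 0.72 + 19 × 0.28 = 82.36 ppm.
(a) Deficit to target: 91 − 82.36 = 8.64 mg/L.
(a) Mass: 8.64 mg/L × 323,996 L = 2799 g cyanuric acid.

(b) Volume: 620 m³ = 620,000 L.
(b) CYA to add: (52 − 31) = 21 mg/L × 620,000 L = 13,020 g cyanuric acid.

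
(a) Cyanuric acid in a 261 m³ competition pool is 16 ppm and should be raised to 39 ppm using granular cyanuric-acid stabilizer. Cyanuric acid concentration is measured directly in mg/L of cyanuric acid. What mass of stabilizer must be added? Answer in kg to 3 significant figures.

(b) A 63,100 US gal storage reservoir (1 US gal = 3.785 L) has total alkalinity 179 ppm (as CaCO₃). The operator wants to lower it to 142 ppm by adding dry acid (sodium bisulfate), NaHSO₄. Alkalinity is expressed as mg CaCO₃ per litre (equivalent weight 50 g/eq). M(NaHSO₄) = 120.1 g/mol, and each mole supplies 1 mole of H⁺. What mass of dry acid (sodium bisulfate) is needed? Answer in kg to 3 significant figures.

(a) 6.00 kg; (b) 21.2 kg

(a) Volume: 261 m³ = 261,000 L.
(a) CYA to add: (39 − 16) = 23 mg/L × 261,000 L = 6003 g cyanuric acid.

(b) Volume: 63,100 US gal × 3.785 L/gal = 238,834 L.
(b) Alkalinity to neutralize: (179 − 142) = 37 mg/L as CaCO₃ × 238,834 L = 8837 g as CaCO₃.
(b) Equivalents of H⁺ required: 8837 ÷ 50 g/eq = 176.7 eq = 176.7 mol NaHSO₄.
(b) Mass of NaHSO₄: 176.7 × 120.1 = 21,230 g.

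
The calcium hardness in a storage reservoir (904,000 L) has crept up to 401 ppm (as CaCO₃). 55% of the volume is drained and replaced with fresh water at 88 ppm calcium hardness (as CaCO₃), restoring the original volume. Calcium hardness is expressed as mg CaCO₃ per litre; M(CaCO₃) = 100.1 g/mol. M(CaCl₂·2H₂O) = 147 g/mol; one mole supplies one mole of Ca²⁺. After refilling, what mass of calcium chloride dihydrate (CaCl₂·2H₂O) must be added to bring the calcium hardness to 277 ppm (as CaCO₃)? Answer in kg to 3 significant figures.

63.9 kg

After draining 55% and refilling: 401 × 0.45 + 88 × 0.55 = 228.85 ppm.
Deficit to target: 277 − 228.85 = 48.15 mg/L.
As CaCO₃: 48.15 mg/L × 904,000 L = 43,530 g; ÷ 100.1 = 434.8 mol Ca²⁺.
Mass: 434.8 × 147 = 63,920 g.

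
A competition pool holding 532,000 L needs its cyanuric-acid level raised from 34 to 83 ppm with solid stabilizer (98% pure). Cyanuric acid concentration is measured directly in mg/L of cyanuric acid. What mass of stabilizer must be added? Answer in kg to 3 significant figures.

26.6 kg

CYA to add: (83 − 34) = 49 mg/L × 532,000 L = 26,070 g cyanuric acid.
At 98% purity: 26,070 / 0.98 = 26,600 g product.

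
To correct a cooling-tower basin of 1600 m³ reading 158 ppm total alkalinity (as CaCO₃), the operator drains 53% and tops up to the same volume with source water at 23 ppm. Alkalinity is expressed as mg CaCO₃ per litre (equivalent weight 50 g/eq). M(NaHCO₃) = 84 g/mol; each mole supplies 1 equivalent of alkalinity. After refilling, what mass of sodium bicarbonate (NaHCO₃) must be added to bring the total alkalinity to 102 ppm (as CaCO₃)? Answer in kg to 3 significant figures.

Volume: 1600 m³ = 1,600,000 L.
After draining 53% and refilling: 158 × 0.47 + 23 × 0.53 = 86.45 ppm.
Deficit to target: 102 − 86.45 = 15.55 mg/L.
As CaCO₃: 15.55 mg/L × 1,600,000 L = 24,880 g; ÷ 50 g/eq ÷ 1 = 497.6 mol NaHCO₃.
Mass: 497.6 × 84 = 41,800 g.

41.8 kg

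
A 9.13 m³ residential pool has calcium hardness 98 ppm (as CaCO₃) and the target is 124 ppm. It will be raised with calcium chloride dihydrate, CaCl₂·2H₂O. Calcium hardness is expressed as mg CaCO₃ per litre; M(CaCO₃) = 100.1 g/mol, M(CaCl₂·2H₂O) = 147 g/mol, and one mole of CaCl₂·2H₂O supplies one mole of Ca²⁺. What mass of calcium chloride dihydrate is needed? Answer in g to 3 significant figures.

Volume: 9.13 m³ = 9,130 L.
Hardness to add: (124 − 98) = 26 mg/L as CaCO₃ × 9,130 L = 237.4 g as CaCO₃.
Moles of Ca²⁺ (1 mol Ca²⁺ ≡ 1 mol CaCO₃): 237.4 / 100.1 g/mol = 2.371 mol.
Mass of CaCl₂·2H₂O: 2.371 × 147 = 348.6 g.

349 g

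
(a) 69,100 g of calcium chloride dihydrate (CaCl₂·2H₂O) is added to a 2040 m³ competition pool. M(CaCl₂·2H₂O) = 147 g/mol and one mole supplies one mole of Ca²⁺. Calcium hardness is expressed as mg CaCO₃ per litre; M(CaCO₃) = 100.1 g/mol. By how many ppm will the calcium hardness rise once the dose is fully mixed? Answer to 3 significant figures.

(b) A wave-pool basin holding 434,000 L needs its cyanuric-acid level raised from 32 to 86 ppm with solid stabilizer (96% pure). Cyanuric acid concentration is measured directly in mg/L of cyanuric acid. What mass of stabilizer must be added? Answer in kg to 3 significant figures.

(a) Volume: 2040 m³ = 2,040,000 L.
(a) Moles of Ca²⁺: 69,100 g ÷ 147 g/mol = 470.1 mol.
(a) As CaCO₃: 470.1 mol × 100.1 g/mol = 47,050 g.
(a) Rise: 47,050 g / 2,040,000 L × 1000 = 23.07 mg/L.

(b) CYA to add: (86 − 32) = 54 mg/L × 434,000 L = 23,440 g cyanuric acid.
(b) At 96% purity: 23,440 / 0.96 = 24,410 g product.

(a) 23.1 ppm; (b) 24.4 kg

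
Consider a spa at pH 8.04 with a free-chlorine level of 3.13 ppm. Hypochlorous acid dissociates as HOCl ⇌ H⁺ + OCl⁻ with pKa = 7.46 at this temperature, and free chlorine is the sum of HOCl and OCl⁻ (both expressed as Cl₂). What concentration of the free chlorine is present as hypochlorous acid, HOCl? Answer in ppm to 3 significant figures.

0.652 ppm

[OCl⁻]/[HOCl] = 10^(pH − pKa) = 10^(8.04 − 7.46) = 10^0.58 = 3.802.
Fraction as HOCl = 1 / (1 + 3.802) = 0.2083.
HOCl = 0.2083 × 3.13 ppm = 0.6518 ppm.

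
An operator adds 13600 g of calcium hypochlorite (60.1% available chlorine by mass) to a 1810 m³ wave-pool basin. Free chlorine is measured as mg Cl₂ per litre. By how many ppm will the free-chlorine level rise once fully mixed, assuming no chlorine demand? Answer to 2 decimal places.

4.52 ppm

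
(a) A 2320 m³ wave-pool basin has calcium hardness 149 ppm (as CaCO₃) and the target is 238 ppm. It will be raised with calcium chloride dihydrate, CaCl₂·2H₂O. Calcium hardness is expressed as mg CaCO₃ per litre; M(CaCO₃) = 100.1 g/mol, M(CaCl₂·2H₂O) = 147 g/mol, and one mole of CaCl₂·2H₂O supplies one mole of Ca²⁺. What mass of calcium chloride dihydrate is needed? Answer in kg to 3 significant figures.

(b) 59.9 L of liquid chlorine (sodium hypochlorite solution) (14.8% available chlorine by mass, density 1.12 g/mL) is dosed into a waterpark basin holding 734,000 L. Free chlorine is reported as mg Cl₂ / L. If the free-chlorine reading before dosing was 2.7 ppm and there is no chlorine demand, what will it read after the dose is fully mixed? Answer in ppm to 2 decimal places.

(a) 303 kg; (b) 16.23 ppm

(a) Volume: 2320 m³ = 2,320,000 L.
(a) Hardness to add: (238 − 149) = 89 mg/L as CaCO₃ × 2,320,000 L = 206,500 g as CaCO₃.
(a) Moles of Ca²⁺ (1 mol Ca²⁺ ≡ 1 mol CaCO₃): 206,500 / 100.1 g/mol = 2063 mol.
(a) Mass of CaCl₂·2H₂O: 2063 × 147 = 303,200 g.

(b) Mass of solution: 59.9 L × 1000 mL/L × 1.12 g/mL = 67,090 g.
(b) Available chlorine delivered: 67,090 g × 0.148 = 9929 g as Cl₂.
(b) Concentration rise: 9929 g / 734,000 L = 13.53 mg/L = 13.53 ppm.
(b) Final FC: 2.7 + 13.53 = 16.23 ppm.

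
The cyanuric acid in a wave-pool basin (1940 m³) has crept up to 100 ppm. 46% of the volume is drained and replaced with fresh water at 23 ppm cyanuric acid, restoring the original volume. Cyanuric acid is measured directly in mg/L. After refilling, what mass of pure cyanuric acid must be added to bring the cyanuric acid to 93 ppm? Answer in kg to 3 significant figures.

55.1 kg

Volume: 1940 m³ = 1,940,000 L.
After draining 46% and refilling: 100 × 0.54 + 23 × 0.46 = 64.58 ppm.
Deficit to target: 93 − 64.58 = 28.42 mg/L.
Mass: 28.42 mg/L × 1,940,000 L = 55,130 g cyanuric acid.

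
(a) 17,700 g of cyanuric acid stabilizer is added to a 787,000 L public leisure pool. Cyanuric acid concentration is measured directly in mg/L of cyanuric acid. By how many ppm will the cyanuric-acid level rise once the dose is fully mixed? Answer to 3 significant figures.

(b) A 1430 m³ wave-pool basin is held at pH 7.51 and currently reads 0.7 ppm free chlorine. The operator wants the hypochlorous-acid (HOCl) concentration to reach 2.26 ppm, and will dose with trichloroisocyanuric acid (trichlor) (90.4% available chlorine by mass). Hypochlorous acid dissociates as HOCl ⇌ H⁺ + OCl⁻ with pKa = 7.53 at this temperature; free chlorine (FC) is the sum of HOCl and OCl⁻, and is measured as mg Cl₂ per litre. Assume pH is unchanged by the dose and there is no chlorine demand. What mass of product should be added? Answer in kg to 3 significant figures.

(a) 22.5 ppm; (b) 5.88 kg

(a) Rise: 17,700 g / 787,000 L × 1000 = 22.49 mg/L.

(b) Volume: 1430 m³ = 1,430,000 L.
(b) [OCl⁻]/[HOCl] = 10^(pH − pKa) = 10^(7.51 − 7.53) = 0.955; fraction as HOCl = 1/(1 + 0.955) = 0.5115.
(b) Free chlorine required for 2.26 ppm HOCl: 2.26 / 0.5115 = 4.418 ppm.
(b) FC to add: 4.418 − 0.7 = 3.718 mg/L as Cl₂.
(b) Cl₂ equivalent: 3.718 mg/L × 1,430,000 L = 5317 g.
(b) Product at 90.4% available Cl: 5317 / 0.904 = 5882 g.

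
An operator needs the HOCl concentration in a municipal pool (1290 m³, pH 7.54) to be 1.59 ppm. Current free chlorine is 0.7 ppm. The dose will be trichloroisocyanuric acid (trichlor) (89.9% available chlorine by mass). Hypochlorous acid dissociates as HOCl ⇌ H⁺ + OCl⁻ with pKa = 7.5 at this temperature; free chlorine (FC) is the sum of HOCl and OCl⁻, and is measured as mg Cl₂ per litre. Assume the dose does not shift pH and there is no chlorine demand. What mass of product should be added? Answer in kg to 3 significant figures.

3.78 kg

Volume: 1290 m³ = 1,290,000 L.
[OCl⁻]/[HOCl] = 10^(pH − pKa) = 10^(7.54 − 7.5) = 1.096; fraction as HOCl = 1/(1 + 1.096) = 0.477.
Free chlorine required for 1.59 ppm HOCl: 1.59 / 0.477 = 3.333 ppm.
FC to add: 3.333 − 0.7 = 2.633 mg/L as Cl₂.
Cl₂ equivalent: 2.633 mg/L × 1,290,000 L = 3397 g.
Product at 89.9% available Cl: 3397 / 0.899 = 3779 g.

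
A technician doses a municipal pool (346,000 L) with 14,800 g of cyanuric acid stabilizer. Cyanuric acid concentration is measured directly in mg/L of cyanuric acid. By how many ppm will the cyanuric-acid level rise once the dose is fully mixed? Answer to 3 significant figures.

42.8 ppm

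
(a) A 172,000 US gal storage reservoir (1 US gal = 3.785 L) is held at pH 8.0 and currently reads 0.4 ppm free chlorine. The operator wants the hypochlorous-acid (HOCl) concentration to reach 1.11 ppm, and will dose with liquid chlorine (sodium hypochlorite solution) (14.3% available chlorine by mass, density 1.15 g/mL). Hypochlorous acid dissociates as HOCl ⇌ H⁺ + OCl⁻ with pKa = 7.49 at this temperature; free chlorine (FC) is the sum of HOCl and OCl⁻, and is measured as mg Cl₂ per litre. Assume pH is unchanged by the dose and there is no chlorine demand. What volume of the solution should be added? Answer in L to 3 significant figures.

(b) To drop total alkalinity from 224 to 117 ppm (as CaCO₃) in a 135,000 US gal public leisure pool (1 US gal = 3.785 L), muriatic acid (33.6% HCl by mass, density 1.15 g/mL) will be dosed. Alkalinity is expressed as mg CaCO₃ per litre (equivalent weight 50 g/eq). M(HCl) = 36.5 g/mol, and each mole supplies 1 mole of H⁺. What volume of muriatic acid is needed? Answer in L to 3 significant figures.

(a) Volume: 172,000 US gal × 3.785 L/gal = 651,020 L.
(a) [OCl⁻]/[HOCl] = 10^(pH − pKa) = 10^(8.0 − 7.49) = 3.236; fraction as HOCl = 1/(1 + 3.236) = 0.2361.
(a) Free chlorine required for 1.11 ppm HOCl: 1.11 / 0.2361 = 4.702 ppm.
(a) FC to add: 4.702 − 0.4 = 4.302 mg/L as Cl₂.
(a) Cl₂ equivalent: 4.302 mg/L × 651,020 L = 2801 g.
(a) Product at 14.3% available Cl: 2801 / 0.143 = 19,580 g.
(a) Volume: 19,580 g ÷ 1.15 g/mL = 17,030 mL.

(b) Volume: 135,000 US gal × 3.785 L/gal = 510,975 L.
(b) Alkalinity to neutralize: (224 − 117) = 107 mg/L as CaCO₃ × 510,975 L = 54,670 g as CaCO₃.
(b) Equivalents of H⁺ required: 54,670 ÷ 50 g/eq = 1093 eq = 1093 mol HCl.
(b) Mass of HCl: 1093 × 36.5 = 39,910 g.
(b) Mass of 33.6% solution: 39,910 / 0.336 = 118,800 g.
(b) Volume: 118,800 g ÷ 1.15 g/mL = 103,300 mL.

(a) 17.0 L; (b) 103 L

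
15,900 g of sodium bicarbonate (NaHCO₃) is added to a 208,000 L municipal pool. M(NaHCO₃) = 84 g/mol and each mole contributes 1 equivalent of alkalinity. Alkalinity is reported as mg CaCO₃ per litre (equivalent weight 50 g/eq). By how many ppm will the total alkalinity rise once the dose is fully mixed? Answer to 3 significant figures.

45.5 ppm

Moles of NaHCO₃: 15,900 g ÷ 84 g/mol = 189.3 mol → 189.3 eq of alkalinity.
As CaCO₃: 189.3 eq × 50 g/eq = 9464 g.
Rise: 9464 g / 208,000 L × 1000 = 45.5 mg/L.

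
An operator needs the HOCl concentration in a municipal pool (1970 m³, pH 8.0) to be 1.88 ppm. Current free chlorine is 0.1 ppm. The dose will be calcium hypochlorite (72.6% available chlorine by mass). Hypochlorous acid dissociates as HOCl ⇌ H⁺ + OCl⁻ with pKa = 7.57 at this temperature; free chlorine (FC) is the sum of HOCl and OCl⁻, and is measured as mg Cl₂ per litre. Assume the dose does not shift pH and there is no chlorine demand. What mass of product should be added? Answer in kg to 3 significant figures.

18.6 kg

Volume: 1970 m³ = 1,970,000 L.
[OCl⁻]/[HOCl] = 10^(pH − pKa) = 10^(8.0 − 7.57) = 2.692; fraction as HOCl = 1/(1 + 2.692) = 0.2709.
Free chlorine required for 1.88 ppm HOCl: 1.88 / 0.2709 = 6.94 ppm.
FC to add: 6.94 − 0.1 = 6.84 mg/L as Cl₂.
Cl₂ equivalent: 6.84 mg/L × 1,970,000 L = 13,470 g.
Product at 72.6% available Cl: 13,470 / 0.726 = 18,560 g.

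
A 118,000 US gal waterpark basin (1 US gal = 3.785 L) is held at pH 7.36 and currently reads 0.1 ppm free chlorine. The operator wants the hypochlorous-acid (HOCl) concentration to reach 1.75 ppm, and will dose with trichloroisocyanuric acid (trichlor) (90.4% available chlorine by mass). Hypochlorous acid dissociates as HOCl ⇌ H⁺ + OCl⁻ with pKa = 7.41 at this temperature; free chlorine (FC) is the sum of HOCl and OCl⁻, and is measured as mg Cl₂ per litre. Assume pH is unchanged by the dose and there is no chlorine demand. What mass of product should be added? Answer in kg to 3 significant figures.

1.59 kg

Volume: 118,000 US gal × 3.785 L/gal = 446,630 L.
[OCl⁻]/[HOCl] = 10^(pH − pKa) = 10^(7.36 − 7.41) = 0.8913; fraction as HOCl = 1/(1 + 0.8913) = 0.5288.
Free chlorine required for 1.75 ppm HOCl: 1.75 / 0.5288 = 3.31 ppm.
FC to add: 3.31 − 0.1 = 3.21 mg/L as Cl₂.
Cl₂ equivalent: 3.21 mg/L × 446,630 L = 1434 g.
Product at 90.4% available Cl: 1434 / 0.904 = 1586 g.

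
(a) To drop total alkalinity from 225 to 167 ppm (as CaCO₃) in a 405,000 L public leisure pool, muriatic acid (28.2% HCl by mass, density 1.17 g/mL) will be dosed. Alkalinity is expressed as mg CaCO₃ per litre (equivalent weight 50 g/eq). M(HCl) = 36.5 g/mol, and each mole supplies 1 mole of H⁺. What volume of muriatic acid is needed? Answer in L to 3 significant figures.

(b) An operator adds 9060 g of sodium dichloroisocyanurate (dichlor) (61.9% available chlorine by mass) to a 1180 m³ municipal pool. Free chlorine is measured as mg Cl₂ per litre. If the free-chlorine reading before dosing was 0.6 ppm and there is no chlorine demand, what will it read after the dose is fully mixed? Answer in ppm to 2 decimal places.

(a) 52.0 L; (b) 5.35 ppm

(a) Alkalinity to neutralize: (225 − 167) = 58 mg/L as CaCO₃ × 405,000 L = 23,490 g as CaCO₃.
(a) Equivalents of H⁺ required: 23,490 ÷ 50 g/eq = 469.8 eq = 469.8 mol HCl.
(a) Mass of HCl: 469.8 × 36.5 = 17,150 g.
(a) Mass of 28.2% solution: 17,150 / 0.282 = 60,810 g.
(a) Volume: 60,810 g ÷ 1.17 g/mL = 51,970 mL.

(b) Volume: 1180 m³ = 1,180,000 L.
(b) Available chlorine delivered: 9060 g × 0.619 = 5608 g as Cl₂.
(b) Concentration rise: 5608 g / 1,180,000 L = 4.753 mg/L = 4.75 ppm.
(b) Final FC: 0.6 + 4.75 = 5.35 ppm.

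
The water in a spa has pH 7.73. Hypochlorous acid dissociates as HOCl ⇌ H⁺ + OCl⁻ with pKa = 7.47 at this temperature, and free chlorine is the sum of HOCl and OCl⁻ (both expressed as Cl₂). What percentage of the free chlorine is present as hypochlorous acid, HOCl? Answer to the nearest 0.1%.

[OCl⁻]/[HOCl] = 10^(pH − pKa) = 10^(7.73 − 7.47) = 10^0.26 = 1.82.
Fraction as HOCl = 1 / (1 + 1.82) = 0.3546.

35.5%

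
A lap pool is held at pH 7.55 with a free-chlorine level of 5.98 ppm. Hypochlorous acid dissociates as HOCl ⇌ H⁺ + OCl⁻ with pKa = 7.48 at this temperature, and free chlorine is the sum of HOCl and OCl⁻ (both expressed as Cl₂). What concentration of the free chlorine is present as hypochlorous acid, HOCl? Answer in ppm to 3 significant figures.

2.75 ppm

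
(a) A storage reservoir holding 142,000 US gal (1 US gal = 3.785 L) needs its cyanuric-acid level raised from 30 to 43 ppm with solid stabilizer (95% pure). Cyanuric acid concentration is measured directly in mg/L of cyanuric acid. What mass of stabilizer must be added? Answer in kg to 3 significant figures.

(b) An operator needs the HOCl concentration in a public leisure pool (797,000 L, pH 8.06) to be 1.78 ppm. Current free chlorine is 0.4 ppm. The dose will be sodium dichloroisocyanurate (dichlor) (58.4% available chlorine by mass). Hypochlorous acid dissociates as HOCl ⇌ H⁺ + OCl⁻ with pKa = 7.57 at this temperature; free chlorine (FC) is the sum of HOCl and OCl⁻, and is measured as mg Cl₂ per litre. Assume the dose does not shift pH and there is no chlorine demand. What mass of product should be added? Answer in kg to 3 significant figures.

(a) Volume: 142,000 US gal × 3.785 L/gal = 537,470 L.
(a) CYA to add: (43 − 30) = 13 mg/L × 537,470 L = 6987 g cyanuric acid.
(a) At 95% purity: 6987 / 0.95 = 7355 g product.

(b) [OCl⁻]/[HOCl] = 10^(pH − pKa) = 10^(8.06 − 7.57) = 3.09; fraction as HOCl = 1/(1 + 3.09) = 0.2445.
(b) Free chlorine required for 1.78 ppm HOCl: 1.78 / 0.2445 = 7.281 ppm.
(b) FC to add: 7.281 − 0.4 = 6.881 mg/L as Cl₂.
(b) Cl₂ equivalent: 6.881 mg/L × 797,000 L = 5484 g.
(b) Product at 58.4% available Cl: 5484 / 0.584 = 9390 g.

(a) 7.35 kg; (b) 9.39 kg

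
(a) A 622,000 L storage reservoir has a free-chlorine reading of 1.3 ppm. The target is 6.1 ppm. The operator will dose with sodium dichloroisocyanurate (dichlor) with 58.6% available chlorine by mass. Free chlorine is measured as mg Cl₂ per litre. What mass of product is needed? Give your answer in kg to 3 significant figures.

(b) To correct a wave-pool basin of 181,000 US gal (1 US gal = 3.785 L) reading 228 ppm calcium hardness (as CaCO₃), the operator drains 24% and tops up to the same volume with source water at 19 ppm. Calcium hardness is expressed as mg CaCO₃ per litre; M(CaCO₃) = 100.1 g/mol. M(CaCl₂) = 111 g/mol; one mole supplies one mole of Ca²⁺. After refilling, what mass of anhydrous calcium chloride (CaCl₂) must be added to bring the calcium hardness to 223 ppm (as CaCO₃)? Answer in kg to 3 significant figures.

(a) Chlorine deficit: 6.1 − 1.3 = 4.8 ppm = 4.8 mg/L as Cl₂.
(a) Cl₂ equivalent needed: 4.8 mg/L × 622,000 L = 2,986,000 mg = 2986 g.
(a) Product at 58.6% available chlorine: 2986 / 0.586 = 5095 g.

(b) Volume: 181,000 US gal × 3.785 L/gal = 685,085 L.
(b) After draining 24% and refilling: 228 × 0.76 + 19 × 0.24 = 177.84 ppm.
(b) Deficit to target: 223 − 177.84 = 45.16 mg/L.
(b) As CaCO₃: 45.16 mg/L × 685,085 L = 30,940 g; ÷ 100.1 = 309.1 mol Ca²⁺.
(b) Mass: 309.1 × 111 = 34,310 g.

(a) 5.09 kg; (b) 34.3 kg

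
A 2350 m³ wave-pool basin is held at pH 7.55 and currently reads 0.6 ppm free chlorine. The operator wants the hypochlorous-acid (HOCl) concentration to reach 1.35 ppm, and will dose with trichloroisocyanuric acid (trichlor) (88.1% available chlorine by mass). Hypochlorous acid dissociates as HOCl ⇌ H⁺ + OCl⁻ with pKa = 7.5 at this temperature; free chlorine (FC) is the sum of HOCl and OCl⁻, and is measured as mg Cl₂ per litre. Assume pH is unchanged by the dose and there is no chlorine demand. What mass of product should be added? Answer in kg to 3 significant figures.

6.04 kg

Volume: 2350 m³ = 2,350,000 L.
[OCl⁻]/[HOCl] = 10^(pH − pKa) = 10^(7.55 − 7.5) = 1.122; fraction as HOCl = 1/(1 + 1.122) = 0.4712.
Free chlorine required for 1.35 ppm HOCl: 1.35 / 0.4712 = 2.865 ppm.
FC to add: 2.865 − 0.6 = 2.265 mg/L as Cl₂.
Cl₂ equivalent: 2.265 mg/L × 2,350,000 L = 5322 g.
Product at 88.1% available Cl: 5322 / 0.881 = 6041 g.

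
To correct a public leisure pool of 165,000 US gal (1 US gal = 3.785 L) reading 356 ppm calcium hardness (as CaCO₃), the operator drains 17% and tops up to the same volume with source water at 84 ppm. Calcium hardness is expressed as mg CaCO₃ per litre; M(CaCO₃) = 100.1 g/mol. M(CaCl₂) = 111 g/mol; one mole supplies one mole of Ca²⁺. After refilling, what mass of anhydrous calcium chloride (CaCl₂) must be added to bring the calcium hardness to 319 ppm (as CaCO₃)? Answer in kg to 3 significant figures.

6.40 kg

Volume: 165,000 US gal × 3.785 L/gal = 624,525 L.
After draining 17% and refilling: 356 × 0.83 + 84 × 0.17 = 309.76 ppm.
Deficit to target: 319 − 309.76 = 9.24 mg/L.
As CaCO₃: 9.24 mg/L × 624,525 L = 5771 g; ÷ 100.1 = 57.65 mol Ca²⁺.
Mass: 57.65 × 111 = 6399 g.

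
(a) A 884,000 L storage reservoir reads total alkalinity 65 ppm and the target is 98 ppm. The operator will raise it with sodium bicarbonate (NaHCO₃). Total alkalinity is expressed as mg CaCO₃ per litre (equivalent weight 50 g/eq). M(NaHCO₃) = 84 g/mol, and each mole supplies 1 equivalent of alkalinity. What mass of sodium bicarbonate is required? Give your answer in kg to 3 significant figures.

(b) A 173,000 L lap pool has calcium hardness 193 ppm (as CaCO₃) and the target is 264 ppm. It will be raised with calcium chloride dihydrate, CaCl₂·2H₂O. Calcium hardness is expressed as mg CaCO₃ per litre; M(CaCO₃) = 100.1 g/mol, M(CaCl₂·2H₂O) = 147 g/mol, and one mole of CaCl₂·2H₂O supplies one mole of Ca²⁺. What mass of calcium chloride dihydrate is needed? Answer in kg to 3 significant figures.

(a) Alkalinity to add: (98 − 65) = 33 mg/L as CaCO₃ × 884,000 L = 29,170 g as CaCO₃.
(a) Equivalents: 29,170 g ÷ 50 g/eq = 583.4 eq.
(a) NaHCO₃ supplies 1 eq per mole → 583.4 mol.
(a) Mass: 583.4 mol × 84 g/mol = 49,010 g.

(b) Hardness to add: (264 − 193) = 71 mg/L as CaCO₃ × 173,000 L = 12,280 g as CaCO₃.
(b) Moles of Ca²⁺ (1 mol Ca²⁺ ≡ 1 mol CaCO₃): 12,280 / 100.1 g/mol = 122.7 mol.
(b) Mass of CaCl₂·2H₂O: 122.7 × 147 = 18,040 g.

(a) 49.0 kg; (b) 18.0 kg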